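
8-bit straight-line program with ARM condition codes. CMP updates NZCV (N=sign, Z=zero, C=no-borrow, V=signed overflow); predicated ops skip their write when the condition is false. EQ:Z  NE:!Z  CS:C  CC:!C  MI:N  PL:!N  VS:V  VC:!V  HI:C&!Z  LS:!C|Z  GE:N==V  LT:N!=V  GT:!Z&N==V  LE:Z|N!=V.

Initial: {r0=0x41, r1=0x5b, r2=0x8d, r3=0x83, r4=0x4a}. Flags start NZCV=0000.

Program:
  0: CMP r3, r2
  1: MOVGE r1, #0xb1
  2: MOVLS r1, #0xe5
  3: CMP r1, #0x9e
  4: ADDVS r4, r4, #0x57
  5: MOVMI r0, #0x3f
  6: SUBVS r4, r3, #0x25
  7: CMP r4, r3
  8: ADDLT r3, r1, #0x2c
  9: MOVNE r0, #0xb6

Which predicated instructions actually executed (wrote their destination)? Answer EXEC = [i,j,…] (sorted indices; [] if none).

EXEC = [2,9]

0: ✓ CMP  NZCV=1000
1: · MOVGE
2: ✓ MOVLS  r1←0xe5
3: ✓ CMP  NZCV=0010
4: · ADDVS
5: · MOVMI
6: · SUBVS
7: ✓ CMP  NZCV=1001
8: · ADDLT
9: ✓ MOVNE  r0←0xb6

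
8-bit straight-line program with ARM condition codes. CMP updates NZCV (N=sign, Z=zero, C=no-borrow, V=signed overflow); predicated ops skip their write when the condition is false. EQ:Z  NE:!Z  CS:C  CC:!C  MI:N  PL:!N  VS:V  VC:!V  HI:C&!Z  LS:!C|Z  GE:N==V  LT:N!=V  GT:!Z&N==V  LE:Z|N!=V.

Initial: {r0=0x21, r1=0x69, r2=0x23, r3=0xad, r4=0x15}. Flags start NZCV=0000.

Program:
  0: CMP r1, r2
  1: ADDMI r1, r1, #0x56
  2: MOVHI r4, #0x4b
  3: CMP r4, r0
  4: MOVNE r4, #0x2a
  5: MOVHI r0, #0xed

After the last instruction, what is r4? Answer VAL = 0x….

VAL = 0x2a

0: ✓ CMP  NZCV=0010
1: · ADDMI
2: ✓ MOVHI  r4←0x4b
3: ✓ CMP  NZCV=0010
4: ✓ MOVNE  r4←0x2a
5: ✓ MOVHI  r0←0xed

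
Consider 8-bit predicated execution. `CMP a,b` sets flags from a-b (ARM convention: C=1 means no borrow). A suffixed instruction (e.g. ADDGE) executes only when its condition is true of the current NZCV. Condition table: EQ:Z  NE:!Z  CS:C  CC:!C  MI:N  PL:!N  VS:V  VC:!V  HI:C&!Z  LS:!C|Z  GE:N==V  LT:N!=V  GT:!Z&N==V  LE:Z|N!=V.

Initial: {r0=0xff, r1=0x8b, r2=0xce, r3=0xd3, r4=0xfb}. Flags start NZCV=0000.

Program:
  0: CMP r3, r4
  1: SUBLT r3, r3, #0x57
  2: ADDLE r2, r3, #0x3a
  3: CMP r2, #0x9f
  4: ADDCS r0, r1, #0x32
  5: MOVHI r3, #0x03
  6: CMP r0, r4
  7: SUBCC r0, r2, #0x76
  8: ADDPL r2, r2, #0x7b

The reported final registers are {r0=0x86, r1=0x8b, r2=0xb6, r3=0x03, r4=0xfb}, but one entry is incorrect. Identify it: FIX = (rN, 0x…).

FIX = (r0, 0x40)

0: ✓ CMP  NZCV=1000
1: ✓ SUBLT  r3←0x7c
2: ✓ ADDLE  r2←0xb6
3: ✓ CMP  NZCV=0010
4: ✓ ADDCS  r0←0xbd
5: ✓ MOVHI  r3←0x03
6: ✓ CMP  NZCV=1000
7: ✓ SUBCC  r0←0x40
8: · ADDPL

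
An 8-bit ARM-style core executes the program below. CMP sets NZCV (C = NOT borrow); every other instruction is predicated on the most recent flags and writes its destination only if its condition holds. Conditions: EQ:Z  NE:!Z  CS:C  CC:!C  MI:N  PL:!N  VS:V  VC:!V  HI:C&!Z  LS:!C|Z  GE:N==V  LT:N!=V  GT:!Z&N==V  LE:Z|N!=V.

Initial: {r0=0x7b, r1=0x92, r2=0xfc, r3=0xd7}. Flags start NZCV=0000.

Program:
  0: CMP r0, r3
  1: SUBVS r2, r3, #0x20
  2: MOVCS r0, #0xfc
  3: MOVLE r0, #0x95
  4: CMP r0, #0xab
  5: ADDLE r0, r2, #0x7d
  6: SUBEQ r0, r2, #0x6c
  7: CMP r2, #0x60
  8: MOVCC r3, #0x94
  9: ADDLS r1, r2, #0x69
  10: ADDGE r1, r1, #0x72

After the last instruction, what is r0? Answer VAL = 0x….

0: ✓ CMP  NZCV=1001
1: ✓ SUBVS  r2←0xb7
2: · MOVCS
3: · MOVLE
4: ✓ CMP  NZCV=1001
5: · ADDLE
6: · SUBEQ
7: ✓ CMP  NZCV=0011
8: · MOVCC
9: · ADDLS
10: · ADDGE

VAL = 0x7b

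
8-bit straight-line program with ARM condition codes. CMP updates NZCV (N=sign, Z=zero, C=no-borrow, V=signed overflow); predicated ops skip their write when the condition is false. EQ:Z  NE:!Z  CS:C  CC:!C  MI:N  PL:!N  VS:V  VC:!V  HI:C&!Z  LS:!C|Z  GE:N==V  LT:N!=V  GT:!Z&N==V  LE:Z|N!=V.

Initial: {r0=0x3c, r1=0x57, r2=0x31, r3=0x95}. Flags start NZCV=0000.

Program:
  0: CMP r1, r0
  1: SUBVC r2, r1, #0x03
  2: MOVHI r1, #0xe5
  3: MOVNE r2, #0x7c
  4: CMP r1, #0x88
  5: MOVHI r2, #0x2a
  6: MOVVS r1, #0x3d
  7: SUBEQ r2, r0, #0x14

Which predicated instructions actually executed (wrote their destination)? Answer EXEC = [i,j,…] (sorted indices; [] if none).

EXEC = [1,2,3,5]

[0] flags=0010 → (cmp)
[1] flags=0010 VC?T → r2=0x54
[2] flags=0010 HI?T → r1=0xe5
[3] flags=0010 NE?T → r2=0x7c
[4] flags=0010 → (cmp)
[5] flags=0010 HI?T → r2=0x2a
[6] flags=0010 VS?F → skip
[7] flags=0010 EQ?F → skip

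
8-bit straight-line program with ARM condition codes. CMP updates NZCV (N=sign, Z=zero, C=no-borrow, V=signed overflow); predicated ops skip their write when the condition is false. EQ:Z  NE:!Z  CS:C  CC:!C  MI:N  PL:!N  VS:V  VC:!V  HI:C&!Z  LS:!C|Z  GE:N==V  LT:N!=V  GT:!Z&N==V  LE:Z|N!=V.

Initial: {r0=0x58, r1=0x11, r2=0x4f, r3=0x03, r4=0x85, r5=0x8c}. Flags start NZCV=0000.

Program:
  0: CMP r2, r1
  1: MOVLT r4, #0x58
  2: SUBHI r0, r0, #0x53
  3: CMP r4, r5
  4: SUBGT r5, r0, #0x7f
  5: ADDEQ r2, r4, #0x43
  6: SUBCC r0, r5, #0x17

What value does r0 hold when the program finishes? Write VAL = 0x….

0: ✓ CMP  NZCV=0010
1: · MOVLT
2: ✓ SUBHI  r0←0x05
3: ✓ CMP  NZCV=1000
4: · SUBGT
5: · ADDEQ
6: ✓ SUBCC  r0←0x75

VAL = 0x75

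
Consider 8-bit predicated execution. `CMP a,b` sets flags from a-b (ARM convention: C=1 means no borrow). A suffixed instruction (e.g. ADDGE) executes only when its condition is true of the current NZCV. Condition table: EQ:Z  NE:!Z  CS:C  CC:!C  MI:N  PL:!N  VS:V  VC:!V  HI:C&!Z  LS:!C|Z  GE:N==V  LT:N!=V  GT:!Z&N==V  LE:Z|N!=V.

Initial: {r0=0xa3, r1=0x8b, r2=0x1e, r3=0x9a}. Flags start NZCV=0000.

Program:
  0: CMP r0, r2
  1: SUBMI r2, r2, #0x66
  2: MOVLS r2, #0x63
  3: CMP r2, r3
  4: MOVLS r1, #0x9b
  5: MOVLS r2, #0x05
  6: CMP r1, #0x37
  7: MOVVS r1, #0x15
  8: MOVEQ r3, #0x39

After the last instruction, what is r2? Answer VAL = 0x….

[0] flags=1010 → (cmp)
[1] flags=1010 MI?T → r2=0xb8
[2] flags=1010 LS?F → skip
[3] flags=0010 → (cmp)
[4] flags=0010 LS?F → skip
[5] flags=0010 LS?F → skip
[6] flags=0011 → (cmp)
[7] flags=0011 VS?T → r1=0x15
[8] flags=0011 EQ?F → skip

VAL = 0xb8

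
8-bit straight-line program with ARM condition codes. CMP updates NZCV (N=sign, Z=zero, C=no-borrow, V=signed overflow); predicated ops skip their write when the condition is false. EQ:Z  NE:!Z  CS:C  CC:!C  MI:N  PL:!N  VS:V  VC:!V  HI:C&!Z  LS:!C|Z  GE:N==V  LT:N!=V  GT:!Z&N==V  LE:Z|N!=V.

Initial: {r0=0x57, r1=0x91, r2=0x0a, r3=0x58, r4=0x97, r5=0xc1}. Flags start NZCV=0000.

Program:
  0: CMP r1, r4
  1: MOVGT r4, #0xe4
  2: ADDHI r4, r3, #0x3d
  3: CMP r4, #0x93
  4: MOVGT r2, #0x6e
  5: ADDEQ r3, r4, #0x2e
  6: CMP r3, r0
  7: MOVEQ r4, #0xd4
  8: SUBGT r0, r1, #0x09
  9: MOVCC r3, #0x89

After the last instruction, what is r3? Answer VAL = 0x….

[0] flags=1000 → (cmp)
[1] flags=1000 GT?F → skip
[2] flags=1000 HI?F → skip
[3] flags=0010 → (cmp)
[4] flags=0010 GT?T → r2=0x6e
[5] flags=0010 EQ?F → skip
[6] flags=0010 → (cmp)
[7] flags=0010 EQ?F → skip
[8] flags=0010 GT?T → r0=0x88
[9] flags=0010 CC?F → skip

VAL = 0x58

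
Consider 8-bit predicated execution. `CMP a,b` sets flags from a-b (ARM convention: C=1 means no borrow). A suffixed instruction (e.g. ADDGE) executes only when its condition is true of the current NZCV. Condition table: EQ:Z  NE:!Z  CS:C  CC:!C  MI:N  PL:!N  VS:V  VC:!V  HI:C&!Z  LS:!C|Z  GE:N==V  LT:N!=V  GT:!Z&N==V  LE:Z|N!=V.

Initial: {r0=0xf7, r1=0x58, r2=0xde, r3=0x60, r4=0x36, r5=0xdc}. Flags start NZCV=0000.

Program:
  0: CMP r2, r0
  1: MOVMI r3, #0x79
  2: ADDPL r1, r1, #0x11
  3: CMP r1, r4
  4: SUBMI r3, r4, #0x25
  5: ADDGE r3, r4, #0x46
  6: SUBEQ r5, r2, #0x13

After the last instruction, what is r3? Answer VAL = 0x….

VAL = 0x7c

[0] flags=1000 → (cmp)
[1] flags=1000 MI?T → r3=0x79
[2] flags=1000 PL?F → skip
[3] flags=0010 → (cmp)
[4] flags=0010 MI?F → skip
[5] flags=0010 GE?T → r3=0x7c
[6] flags=0010 EQ?F → skip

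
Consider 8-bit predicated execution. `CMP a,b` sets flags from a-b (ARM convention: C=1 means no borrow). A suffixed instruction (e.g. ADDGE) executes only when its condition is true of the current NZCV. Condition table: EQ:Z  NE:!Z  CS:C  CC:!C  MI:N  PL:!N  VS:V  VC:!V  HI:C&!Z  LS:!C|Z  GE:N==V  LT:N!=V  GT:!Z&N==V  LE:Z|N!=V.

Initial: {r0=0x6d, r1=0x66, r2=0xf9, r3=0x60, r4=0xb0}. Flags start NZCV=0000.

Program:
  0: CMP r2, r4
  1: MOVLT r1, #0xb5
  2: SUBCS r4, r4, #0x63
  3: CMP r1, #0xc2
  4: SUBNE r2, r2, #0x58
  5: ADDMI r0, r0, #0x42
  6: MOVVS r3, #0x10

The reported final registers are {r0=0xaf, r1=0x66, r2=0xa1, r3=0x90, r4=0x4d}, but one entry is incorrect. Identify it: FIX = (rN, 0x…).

[0] flags=0010 → (cmp)
[1] flags=0010 LT?F → skip
[2] flags=0010 CS?T → r4=0x4d
[3] flags=1001 → (cmp)
[4] flags=1001 NE?T → r2=0xa1
[5] flags=1001 MI?T → r0=0xaf
[6] flags=1001 VS?T → r3=0x10

FIX = (r3, 0x10)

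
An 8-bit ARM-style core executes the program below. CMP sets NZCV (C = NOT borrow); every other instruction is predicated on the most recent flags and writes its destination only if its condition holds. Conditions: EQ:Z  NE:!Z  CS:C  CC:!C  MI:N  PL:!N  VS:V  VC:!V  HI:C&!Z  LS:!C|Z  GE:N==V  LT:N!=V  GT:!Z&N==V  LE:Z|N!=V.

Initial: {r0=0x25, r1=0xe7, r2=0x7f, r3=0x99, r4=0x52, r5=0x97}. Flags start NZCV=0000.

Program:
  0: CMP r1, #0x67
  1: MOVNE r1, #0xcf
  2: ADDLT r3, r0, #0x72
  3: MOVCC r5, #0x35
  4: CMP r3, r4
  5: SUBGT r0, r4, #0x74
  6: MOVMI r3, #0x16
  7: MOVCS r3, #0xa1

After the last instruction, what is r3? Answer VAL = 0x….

0: ✓ CMP  NZCV=1010
1: ✓ MOVNE  r1←0xcf
2: ✓ ADDLT  r3←0x97
3: · MOVCC
4: ✓ CMP  NZCV=0011
5: · SUBGT
6: · MOVMI
7: ✓ MOVCS  r3←0xa1

VAL = 0xa1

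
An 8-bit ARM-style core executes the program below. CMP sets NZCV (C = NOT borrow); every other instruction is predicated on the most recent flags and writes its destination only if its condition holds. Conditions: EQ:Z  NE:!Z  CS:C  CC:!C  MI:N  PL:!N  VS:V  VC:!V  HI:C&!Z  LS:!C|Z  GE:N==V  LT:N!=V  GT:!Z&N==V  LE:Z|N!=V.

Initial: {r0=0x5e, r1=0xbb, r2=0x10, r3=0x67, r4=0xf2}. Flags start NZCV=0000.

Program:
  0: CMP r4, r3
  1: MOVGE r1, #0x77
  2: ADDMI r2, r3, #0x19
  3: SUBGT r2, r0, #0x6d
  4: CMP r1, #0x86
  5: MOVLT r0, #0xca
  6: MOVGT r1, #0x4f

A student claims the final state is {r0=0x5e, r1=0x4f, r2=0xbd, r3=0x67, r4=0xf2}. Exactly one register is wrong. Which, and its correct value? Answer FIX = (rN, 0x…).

0: ✓ CMP  NZCV=1010
1: · MOVGE
2: ✓ ADDMI  r2←0x80
3: · SUBGT
4: ✓ CMP  NZCV=0010
5: · MOVLT
6: ✓ MOVGT  r1←0x4f

FIX = (r2, 0x80)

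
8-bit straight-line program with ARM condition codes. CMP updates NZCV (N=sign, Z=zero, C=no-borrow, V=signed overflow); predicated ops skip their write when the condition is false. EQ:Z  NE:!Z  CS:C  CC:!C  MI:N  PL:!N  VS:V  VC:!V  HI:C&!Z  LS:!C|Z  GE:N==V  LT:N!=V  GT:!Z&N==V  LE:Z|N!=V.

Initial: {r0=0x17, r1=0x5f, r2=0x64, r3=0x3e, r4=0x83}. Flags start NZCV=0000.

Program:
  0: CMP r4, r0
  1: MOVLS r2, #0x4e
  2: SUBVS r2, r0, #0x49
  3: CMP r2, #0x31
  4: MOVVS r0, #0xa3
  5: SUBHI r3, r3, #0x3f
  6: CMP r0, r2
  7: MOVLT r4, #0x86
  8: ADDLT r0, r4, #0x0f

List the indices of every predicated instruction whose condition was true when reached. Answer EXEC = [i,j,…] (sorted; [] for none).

[0] flags=0011 → (cmp)
[1] flags=0011 LS?F → skip
[2] flags=0011 VS?T → r2=0xce
[3] flags=1010 → (cmp)
[4] flags=1010 VS?F → skip
[5] flags=1010 HI?T → r3=0xff
[6] flags=0000 → (cmp)
[7] flags=0000 LT?F → skip
[8] flags=0000 LT?F → skip

EXEC = [2,5]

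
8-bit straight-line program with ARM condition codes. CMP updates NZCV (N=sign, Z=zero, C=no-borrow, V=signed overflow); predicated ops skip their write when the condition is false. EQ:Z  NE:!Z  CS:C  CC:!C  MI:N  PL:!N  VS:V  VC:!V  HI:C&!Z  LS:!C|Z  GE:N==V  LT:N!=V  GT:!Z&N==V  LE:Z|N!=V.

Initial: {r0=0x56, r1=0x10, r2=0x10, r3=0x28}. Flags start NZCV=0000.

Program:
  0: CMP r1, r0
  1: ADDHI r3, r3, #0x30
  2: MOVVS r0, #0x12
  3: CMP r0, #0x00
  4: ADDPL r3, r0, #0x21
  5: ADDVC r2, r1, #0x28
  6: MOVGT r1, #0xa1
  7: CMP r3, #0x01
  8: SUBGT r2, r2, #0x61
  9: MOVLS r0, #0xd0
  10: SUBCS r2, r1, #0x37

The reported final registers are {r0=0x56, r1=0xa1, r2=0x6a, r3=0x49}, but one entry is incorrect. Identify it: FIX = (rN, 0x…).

0: ✓ CMP  NZCV=1000
1: · ADDHI
2: · MOVVS
3: ✓ CMP  NZCV=0010
4: ✓ ADDPL  r3←0x77
5: ✓ ADDVC  r2←0x38
6: ✓ MOVGT  r1←0xa1
7: ✓ CMP  NZCV=0010
8: ✓ SUBGT  r2←0xd7
9: · MOVLS
10: ✓ SUBCS  r2←0x6a

FIX = (r3, 0x77)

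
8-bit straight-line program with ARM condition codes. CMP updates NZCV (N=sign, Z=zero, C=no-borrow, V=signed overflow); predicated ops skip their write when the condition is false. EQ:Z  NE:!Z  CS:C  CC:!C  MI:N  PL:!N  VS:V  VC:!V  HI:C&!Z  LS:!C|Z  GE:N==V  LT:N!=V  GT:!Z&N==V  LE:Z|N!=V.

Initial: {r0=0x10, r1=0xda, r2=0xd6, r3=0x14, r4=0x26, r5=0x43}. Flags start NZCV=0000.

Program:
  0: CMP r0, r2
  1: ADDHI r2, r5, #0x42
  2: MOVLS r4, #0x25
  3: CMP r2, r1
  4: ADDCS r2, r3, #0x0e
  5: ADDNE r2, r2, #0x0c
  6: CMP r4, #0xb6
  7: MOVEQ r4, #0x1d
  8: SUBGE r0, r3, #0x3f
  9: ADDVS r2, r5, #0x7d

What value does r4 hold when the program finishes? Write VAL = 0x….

[0] flags=0000 → (cmp)
[1] flags=0000 HI?F → skip
[2] flags=0000 LS?T → r4=0x25
[3] flags=1000 → (cmp)
[4] flags=1000 CS?F → skip
[5] flags=1000 NE?T → r2=0xe2
[6] flags=0000 → (cmp)
[7] flags=0000 EQ?F → skip
[8] flags=0000 GE?T → r0=0xd5
[9] flags=0000 VS?F → skip

VAL = 0x25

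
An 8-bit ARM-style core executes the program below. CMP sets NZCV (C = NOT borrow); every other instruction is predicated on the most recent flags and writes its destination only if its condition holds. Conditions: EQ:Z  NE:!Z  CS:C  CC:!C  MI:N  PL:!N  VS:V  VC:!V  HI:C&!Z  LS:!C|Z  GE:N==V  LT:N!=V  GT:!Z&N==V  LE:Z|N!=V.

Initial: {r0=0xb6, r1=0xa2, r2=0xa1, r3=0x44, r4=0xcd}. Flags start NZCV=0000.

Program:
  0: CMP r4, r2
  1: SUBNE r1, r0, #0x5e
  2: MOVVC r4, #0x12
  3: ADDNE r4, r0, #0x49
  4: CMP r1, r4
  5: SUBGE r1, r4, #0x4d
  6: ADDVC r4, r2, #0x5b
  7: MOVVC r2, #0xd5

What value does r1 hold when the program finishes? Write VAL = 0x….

VAL = 0xb2

0: ✓ CMP  NZCV=0010
1: ✓ SUBNE  r1←0x58
2: ✓ MOVVC  r4←0x12
3: ✓ ADDNE  r4←0xff
4: ✓ CMP  NZCV=0000
5: ✓ SUBGE  r1←0xb2
6: ✓ ADDVC  r4←0xfc
7: ✓ MOVVC  r2←0xd5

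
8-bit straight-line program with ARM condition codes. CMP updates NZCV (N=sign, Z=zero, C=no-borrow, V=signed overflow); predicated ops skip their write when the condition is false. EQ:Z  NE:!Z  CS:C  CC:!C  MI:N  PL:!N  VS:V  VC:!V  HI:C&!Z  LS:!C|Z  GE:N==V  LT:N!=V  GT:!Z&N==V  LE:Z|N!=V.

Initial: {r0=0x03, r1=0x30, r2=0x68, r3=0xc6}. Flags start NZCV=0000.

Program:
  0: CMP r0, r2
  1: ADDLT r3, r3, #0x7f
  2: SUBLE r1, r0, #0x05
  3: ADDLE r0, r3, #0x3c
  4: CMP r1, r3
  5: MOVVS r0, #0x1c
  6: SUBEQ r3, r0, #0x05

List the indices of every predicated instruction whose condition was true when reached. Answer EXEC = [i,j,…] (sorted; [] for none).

[0] flags=1000 → (cmp)
[1] flags=1000 LT?T → r3=0x45
[2] flags=1000 LE?T → r1=0xfe
[3] flags=1000 LE?T → r0=0x81
[4] flags=1010 → (cmp)
[5] flags=1010 VS?F → skip
[6] flags=1010 EQ?F → skip

EXEC = [1,2,3]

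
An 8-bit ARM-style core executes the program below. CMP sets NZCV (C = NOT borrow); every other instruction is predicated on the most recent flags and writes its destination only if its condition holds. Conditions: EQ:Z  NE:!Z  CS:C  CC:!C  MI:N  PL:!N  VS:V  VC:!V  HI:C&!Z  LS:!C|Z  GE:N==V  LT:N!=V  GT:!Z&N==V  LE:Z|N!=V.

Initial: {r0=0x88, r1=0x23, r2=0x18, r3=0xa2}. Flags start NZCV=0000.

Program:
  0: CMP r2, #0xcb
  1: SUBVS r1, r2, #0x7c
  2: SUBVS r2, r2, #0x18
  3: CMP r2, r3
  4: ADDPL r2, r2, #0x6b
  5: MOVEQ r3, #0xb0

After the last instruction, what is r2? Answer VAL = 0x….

0: ✓ CMP  NZCV=0000
1: · SUBVS
2: · SUBVS
3: ✓ CMP  NZCV=0000
4: ✓ ADDPL  r2←0x83
5: · MOVEQ

VAL = 0x83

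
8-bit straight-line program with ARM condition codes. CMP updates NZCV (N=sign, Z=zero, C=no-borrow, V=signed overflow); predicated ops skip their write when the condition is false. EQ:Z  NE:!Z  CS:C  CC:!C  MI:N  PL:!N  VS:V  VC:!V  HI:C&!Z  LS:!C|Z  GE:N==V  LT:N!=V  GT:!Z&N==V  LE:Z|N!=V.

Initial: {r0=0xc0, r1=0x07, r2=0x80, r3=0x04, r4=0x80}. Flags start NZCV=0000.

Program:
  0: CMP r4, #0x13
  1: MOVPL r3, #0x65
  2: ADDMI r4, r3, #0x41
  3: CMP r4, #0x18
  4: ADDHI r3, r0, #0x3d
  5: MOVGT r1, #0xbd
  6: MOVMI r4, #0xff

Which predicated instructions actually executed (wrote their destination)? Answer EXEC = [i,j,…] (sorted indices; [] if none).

EXEC = [1,4]

0: ✓ CMP  NZCV=0011
1: ✓ MOVPL  r3←0x65
2: · ADDMI
3: ✓ CMP  NZCV=0011
4: ✓ ADDHI  r3←0xfd
5: · MOVGT
6: · MOVMI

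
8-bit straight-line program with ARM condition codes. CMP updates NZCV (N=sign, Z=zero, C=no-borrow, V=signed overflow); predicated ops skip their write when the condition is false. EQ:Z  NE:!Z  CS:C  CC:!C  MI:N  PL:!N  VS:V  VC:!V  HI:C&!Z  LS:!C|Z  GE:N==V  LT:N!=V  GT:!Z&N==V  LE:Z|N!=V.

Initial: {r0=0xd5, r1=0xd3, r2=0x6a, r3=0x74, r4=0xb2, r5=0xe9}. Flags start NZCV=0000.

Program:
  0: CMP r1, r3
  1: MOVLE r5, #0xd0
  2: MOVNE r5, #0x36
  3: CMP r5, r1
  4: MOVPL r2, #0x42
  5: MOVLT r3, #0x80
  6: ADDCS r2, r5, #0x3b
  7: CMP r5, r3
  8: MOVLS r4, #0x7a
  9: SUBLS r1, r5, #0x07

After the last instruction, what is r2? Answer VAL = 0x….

VAL = 0x42

[0] flags=0011 → (cmp)
[1] flags=0011 LE?T → r5=0xd0
[2] flags=0011 NE?T → r5=0x36
[3] flags=0000 → (cmp)
[4] flags=0000 PL?T → r2=0x42
[5] flags=0000 LT?F → skip
[6] flags=0000 CS?F → skip
[7] flags=1000 → (cmp)
[8] flags=1000 LS?T → r4=0x7a
[9] flags=1000 LS?T → r1=0x2f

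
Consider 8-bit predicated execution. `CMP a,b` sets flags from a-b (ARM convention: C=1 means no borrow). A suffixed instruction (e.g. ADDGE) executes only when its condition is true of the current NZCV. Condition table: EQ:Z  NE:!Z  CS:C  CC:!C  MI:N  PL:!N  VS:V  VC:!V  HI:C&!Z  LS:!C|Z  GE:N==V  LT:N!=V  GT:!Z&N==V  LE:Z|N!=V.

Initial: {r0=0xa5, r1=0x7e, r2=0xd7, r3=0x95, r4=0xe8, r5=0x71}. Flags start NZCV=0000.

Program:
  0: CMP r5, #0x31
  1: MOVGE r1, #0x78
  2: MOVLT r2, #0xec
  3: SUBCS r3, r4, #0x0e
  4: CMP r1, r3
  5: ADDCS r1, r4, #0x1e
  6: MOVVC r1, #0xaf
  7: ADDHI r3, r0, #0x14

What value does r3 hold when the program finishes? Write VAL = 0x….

[0] flags=0010 → (cmp)
[1] flags=0010 GE?T → r1=0x78
[2] flags=0010 LT?F → skip
[3] flags=0010 CS?T → r3=0xda
[4] flags=1001 → (cmp)
[5] flags=1001 CS?F → skip
[6] flags=1001 VC?F → skip
[7] flags=1001 HI?F → skip

VAL = 0xda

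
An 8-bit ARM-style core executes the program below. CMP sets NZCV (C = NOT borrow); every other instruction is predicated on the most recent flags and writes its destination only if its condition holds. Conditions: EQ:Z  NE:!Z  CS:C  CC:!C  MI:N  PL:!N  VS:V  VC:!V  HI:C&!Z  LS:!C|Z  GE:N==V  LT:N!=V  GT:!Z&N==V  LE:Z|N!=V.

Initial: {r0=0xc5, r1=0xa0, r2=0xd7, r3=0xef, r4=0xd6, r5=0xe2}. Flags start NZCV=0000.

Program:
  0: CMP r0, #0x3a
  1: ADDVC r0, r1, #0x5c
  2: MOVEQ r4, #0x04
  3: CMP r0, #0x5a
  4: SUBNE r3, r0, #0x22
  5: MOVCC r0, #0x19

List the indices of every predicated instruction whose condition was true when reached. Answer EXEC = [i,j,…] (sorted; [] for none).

0: ✓ CMP  NZCV=1010
1: ✓ ADDVC  r0←0xfc
2: · MOVEQ
3: ✓ CMP  NZCV=1010
4: ✓ SUBNE  r3←0xda
5: · MOVCC

EXEC = [1,4]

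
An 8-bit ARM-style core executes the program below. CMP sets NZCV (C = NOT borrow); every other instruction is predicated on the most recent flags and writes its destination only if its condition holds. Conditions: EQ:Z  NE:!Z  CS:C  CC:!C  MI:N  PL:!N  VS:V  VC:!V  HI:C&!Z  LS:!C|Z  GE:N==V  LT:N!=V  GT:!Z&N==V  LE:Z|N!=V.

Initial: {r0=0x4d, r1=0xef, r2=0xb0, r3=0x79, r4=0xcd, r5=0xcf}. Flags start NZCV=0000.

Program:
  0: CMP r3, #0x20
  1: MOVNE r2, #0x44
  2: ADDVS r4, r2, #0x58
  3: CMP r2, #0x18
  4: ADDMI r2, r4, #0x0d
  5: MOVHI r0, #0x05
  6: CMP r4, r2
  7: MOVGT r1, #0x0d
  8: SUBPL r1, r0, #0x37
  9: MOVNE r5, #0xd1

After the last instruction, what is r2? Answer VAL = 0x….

0: ✓ CMP  NZCV=0010
1: ✓ MOVNE  r2←0x44
2: · ADDVS
3: ✓ CMP  NZCV=0010
4: · ADDMI
5: ✓ MOVHI  r0←0x05
6: ✓ CMP  NZCV=1010
7: · MOVGT
8: · SUBPL
9: ✓ MOVNE  r5←0xd1

VAL = 0x44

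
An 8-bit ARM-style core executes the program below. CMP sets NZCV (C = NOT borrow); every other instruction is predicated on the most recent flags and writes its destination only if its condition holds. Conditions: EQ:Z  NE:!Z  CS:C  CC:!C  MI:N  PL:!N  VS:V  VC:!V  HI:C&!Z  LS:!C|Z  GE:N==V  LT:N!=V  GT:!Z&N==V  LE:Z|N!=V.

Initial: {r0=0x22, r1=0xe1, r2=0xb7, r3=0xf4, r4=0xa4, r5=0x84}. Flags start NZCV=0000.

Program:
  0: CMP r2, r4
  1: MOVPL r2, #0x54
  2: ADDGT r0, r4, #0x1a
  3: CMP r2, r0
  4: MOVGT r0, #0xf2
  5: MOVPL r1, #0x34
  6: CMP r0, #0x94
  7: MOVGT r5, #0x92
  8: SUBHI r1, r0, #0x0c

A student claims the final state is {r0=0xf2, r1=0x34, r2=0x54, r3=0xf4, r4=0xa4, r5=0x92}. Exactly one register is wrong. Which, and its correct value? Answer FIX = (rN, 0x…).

FIX = (r1, 0xe6)

0: ✓ CMP  NZCV=0010
1: ✓ MOVPL  r2←0x54
2: ✓ ADDGT  r0←0xbe
3: ✓ CMP  NZCV=1001
4: ✓ MOVGT  r0←0xf2
5: · MOVPL
6: ✓ CMP  NZCV=0010
7: ✓ MOVGT  r5←0x92
8: ✓ SUBHI  r1←0xe6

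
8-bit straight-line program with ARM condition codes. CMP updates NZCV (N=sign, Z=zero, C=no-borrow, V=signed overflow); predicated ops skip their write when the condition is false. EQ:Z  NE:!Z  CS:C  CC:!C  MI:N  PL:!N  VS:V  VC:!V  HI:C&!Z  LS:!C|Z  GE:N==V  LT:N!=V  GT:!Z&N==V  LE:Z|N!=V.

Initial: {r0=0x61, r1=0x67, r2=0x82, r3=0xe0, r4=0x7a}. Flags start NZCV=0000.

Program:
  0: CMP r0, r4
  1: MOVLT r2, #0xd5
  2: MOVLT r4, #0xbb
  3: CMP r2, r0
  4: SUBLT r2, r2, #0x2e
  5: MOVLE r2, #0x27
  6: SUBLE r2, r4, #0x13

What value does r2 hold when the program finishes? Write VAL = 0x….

[0] flags=1000 → (cmp)
[1] flags=1000 LT?T → r2=0xd5
[2] flags=1000 LT?T → r4=0xbb
[3] flags=0011 → (cmp)
[4] flags=0011 LT?T → r2=0xa7
[5] flags=0011 LE?T → r2=0x27
[6] flags=0011 LE?T → r2=0xa8

VAL = 0xa8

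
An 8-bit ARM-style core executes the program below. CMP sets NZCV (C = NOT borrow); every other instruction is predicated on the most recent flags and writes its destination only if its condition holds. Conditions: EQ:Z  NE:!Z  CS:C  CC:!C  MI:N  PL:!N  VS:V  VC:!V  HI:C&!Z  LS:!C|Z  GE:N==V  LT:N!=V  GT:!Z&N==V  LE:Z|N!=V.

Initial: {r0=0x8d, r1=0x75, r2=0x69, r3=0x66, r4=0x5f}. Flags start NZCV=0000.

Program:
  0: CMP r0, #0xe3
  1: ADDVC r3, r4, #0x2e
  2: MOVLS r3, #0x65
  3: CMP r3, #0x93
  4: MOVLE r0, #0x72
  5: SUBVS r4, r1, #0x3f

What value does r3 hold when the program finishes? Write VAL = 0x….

[0] flags=1000 → (cmp)
[1] flags=1000 VC?T → r3=0x8d
[2] flags=1000 LS?T → r3=0x65
[3] flags=1001 → (cmp)
[4] flags=1001 LE?F → skip
[5] flags=1001 VS?T → r4=0x36

VAL = 0x65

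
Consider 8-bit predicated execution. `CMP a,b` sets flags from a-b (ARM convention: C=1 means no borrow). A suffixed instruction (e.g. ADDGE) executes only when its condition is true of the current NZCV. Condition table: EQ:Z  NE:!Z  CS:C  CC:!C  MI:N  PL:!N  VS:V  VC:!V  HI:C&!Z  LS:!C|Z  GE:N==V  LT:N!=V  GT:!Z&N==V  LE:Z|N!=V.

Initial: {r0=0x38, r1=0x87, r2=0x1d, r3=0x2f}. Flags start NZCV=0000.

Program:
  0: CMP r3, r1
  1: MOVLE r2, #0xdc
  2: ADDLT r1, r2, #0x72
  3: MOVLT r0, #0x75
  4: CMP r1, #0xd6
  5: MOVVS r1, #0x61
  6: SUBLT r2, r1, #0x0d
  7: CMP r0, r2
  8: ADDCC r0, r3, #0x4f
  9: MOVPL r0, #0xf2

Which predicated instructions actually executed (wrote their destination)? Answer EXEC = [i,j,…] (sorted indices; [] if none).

0: ✓ CMP  NZCV=1001
1: · MOVLE
2: · ADDLT
3: · MOVLT
4: ✓ CMP  NZCV=1000
5: · MOVVS
6: ✓ SUBLT  r2←0x7a
7: ✓ CMP  NZCV=1000
8: ✓ ADDCC  r0←0x7e
9: · MOVPL

EXEC = [6,8]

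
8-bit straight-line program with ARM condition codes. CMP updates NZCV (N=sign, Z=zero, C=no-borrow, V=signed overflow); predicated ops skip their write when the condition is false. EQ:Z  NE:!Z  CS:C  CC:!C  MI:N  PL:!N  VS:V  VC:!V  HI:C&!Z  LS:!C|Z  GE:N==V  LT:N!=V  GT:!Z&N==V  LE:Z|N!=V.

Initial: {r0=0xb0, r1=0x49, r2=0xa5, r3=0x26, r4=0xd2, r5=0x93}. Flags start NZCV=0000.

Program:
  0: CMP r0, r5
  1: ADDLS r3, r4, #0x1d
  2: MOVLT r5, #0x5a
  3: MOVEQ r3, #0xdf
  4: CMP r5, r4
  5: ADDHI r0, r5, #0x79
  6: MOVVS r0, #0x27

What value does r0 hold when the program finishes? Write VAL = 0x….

[0] flags=0010 → (cmp)
[1] flags=0010 LS?F → skip
[2] flags=0010 LT?F → skip
[3] flags=0010 EQ?F → skip
[4] flags=1000 → (cmp)
[5] flags=1000 HI?F → skip
[6] flags=1000 VS?F → skip

VAL = 0xb0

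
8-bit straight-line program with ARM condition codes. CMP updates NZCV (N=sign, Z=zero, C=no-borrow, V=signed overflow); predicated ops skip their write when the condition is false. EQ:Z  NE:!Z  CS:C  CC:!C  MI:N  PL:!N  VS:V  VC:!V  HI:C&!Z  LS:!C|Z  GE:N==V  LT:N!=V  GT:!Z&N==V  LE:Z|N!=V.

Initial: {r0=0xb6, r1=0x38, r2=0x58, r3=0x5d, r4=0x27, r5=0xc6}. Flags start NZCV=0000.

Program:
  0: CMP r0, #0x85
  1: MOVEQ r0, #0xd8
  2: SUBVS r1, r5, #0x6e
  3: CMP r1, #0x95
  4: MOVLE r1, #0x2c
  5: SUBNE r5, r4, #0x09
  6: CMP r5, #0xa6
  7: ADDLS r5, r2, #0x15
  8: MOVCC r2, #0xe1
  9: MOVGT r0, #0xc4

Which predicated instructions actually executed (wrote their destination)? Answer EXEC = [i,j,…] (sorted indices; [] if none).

EXEC = [5,7,8,9]

[0] flags=0010 → (cmp)
[1] flags=0010 EQ?F → skip
[2] flags=0010 VS?F → skip
[3] flags=1001 → (cmp)
[4] flags=1001 LE?F → skip
[5] flags=1001 NE?T → r5=0x1e
[6] flags=0000 → (cmp)
[7] flags=0000 LS?T → r5=0x6d
[8] flags=0000 CC?T → r2=0xe1
[9] flags=0000 GT?T → r0=0xc4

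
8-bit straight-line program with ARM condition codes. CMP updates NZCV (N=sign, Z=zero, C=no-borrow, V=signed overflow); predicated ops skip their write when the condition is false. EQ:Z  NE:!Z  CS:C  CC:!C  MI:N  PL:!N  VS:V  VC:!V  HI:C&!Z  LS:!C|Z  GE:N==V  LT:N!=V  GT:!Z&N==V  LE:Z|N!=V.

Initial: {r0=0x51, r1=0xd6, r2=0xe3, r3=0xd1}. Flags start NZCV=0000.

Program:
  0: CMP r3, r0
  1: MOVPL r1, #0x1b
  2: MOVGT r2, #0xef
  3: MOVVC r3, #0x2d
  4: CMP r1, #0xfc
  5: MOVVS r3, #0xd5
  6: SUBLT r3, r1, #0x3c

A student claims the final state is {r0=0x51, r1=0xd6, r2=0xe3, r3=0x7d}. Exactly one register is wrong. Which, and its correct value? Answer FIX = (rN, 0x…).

FIX = (r3, 0x9a)

[0] flags=1010 → (cmp)
[1] flags=1010 PL?F → skip
[2] flags=1010 GT?F → skip
[3] flags=1010 VC?T → r3=0x2d
[4] flags=1000 → (cmp)
[5] flags=1000 VS?F → skip
[6] flags=1000 LT?T → r3=0x9a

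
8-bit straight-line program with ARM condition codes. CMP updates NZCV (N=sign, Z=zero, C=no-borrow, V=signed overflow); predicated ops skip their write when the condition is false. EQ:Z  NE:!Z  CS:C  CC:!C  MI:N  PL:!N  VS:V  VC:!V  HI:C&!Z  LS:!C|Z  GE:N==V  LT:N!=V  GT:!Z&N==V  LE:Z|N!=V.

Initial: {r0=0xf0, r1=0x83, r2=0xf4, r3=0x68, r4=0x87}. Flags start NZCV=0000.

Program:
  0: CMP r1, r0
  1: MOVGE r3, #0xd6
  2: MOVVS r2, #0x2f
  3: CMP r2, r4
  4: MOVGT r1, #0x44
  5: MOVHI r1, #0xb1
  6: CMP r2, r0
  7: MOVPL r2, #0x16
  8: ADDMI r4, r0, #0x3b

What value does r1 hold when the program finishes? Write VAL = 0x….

VAL = 0xb1

0: ✓ CMP  NZCV=1000
1: · MOVGE
2: · MOVVS
3: ✓ CMP  NZCV=0010
4: ✓ MOVGT  r1←0x44
5: ✓ MOVHI  r1←0xb1
6: ✓ CMP  NZCV=0010
7: ✓ MOVPL  r2←0x16
8: · ADDMI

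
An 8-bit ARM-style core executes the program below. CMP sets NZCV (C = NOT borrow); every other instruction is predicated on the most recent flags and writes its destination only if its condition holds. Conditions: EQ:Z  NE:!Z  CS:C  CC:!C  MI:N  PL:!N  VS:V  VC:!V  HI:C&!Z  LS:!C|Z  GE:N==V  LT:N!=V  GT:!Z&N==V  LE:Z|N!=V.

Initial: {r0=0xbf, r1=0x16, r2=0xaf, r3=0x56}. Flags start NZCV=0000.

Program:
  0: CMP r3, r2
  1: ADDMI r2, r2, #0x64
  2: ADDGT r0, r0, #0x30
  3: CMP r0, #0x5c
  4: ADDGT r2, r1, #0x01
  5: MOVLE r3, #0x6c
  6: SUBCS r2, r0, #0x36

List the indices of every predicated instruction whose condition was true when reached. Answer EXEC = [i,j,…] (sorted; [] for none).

EXEC = [1,2,5,6]

[0] flags=1001 → (cmp)
[1] flags=1001 MI?T → r2=0x13
[2] flags=1001 GT?T → r0=0xef
[3] flags=1010 → (cmp)
[4] flags=1010 GT?F → skip
[5] flags=1010 LE?T → r3=0x6c
[6] flags=1010 CS?T → r2=0xb9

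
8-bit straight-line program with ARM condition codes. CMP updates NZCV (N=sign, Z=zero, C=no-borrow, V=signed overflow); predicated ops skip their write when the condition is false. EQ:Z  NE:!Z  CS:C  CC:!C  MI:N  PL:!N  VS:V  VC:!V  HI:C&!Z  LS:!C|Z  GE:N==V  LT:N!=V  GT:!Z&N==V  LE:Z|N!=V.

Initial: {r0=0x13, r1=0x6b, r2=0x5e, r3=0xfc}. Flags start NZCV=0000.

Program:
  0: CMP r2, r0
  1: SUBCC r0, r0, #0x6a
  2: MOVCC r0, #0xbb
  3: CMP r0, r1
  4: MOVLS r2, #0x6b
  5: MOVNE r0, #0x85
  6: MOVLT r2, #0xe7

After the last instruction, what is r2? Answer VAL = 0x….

0: ✓ CMP  NZCV=0010
1: · SUBCC
2: · MOVCC
3: ✓ CMP  NZCV=1000
4: ✓ MOVLS  r2←0x6b
5: ✓ MOVNE  r0←0x85
6: ✓ MOVLT  r2←0xe7

VAL = 0xe7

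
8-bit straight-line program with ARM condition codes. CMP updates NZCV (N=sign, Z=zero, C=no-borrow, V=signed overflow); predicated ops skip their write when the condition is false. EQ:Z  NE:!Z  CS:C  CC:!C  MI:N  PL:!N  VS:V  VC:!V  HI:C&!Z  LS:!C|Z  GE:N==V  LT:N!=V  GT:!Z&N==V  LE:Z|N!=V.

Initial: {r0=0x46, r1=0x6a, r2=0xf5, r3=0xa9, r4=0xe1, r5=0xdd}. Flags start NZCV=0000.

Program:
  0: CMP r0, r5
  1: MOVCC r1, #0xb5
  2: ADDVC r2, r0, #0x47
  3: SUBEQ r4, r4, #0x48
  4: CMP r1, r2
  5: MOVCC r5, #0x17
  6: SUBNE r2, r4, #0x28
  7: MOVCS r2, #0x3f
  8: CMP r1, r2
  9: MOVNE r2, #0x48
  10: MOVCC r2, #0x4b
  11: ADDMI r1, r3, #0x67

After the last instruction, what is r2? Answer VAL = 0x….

[0] flags=0000 → (cmp)
[1] flags=0000 CC?T → r1=0xb5
[2] flags=0000 VC?T → r2=0x8d
[3] flags=0000 EQ?F → skip
[4] flags=0010 → (cmp)
[5] flags=0010 CC?F → skip
[6] flags=0010 NE?T → r2=0xb9
[7] flags=0010 CS?T → r2=0x3f
[8] flags=0011 → (cmp)
[9] flags=0011 NE?T → r2=0x48
[10] flags=0011 CC?F → skip
[11] flags=0011 MI?F → skip

VAL = 0x48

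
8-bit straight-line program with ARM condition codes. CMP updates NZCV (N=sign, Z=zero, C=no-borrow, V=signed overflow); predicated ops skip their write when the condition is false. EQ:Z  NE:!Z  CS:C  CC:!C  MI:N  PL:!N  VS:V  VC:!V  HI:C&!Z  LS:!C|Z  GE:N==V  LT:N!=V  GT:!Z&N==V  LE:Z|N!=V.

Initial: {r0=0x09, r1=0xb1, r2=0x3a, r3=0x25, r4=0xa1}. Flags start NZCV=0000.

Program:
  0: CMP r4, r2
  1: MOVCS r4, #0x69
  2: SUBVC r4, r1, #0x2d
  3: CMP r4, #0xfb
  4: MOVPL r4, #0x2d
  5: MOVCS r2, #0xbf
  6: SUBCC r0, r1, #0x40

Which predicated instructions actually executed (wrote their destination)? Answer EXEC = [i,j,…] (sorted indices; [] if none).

[0] flags=0011 → (cmp)
[1] flags=0011 CS?T → r4=0x69
[2] flags=0011 VC?F → skip
[3] flags=0000 → (cmp)
[4] flags=0000 PL?T → r4=0x2d
[5] flags=0000 CS?F → skip
[6] flags=0000 CC?T → r0=0x71

EXEC = [1,4,6]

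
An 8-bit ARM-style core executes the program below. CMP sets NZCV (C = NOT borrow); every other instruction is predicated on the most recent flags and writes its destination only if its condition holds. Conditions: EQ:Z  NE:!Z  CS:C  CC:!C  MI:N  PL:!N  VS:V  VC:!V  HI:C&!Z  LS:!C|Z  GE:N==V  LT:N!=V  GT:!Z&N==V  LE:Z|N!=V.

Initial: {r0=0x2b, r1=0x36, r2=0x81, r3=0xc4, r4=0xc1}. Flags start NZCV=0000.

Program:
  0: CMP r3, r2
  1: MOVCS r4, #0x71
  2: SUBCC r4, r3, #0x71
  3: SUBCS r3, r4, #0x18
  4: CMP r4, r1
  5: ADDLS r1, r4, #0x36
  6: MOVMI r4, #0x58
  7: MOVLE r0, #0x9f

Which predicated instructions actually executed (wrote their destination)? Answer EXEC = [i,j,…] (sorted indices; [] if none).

EXEC = [1,3]

0: ✓ CMP  NZCV=0010
1: ✓ MOVCS  r4←0x71
2: · SUBCC
3: ✓ SUBCS  r3←0x59
4: ✓ CMP  NZCV=0010
5: · ADDLS
6: · MOVMI
7: · MOVLE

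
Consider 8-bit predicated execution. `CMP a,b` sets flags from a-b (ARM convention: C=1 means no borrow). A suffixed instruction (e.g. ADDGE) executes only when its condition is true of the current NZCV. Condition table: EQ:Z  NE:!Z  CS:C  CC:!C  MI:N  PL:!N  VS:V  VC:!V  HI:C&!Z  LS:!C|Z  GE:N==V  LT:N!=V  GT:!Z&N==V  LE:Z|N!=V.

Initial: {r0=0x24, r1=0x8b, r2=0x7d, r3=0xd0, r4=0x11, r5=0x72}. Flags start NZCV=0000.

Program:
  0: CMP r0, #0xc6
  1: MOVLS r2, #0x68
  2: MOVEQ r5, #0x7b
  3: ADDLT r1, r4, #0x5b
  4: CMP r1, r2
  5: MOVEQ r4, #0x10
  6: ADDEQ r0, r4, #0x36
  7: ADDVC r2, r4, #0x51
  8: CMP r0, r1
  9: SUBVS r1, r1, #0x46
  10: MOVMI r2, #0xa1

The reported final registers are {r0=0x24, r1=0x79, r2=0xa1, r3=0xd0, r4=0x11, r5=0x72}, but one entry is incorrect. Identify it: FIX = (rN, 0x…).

FIX = (r1, 0x45)

[0] flags=0000 → (cmp)
[1] flags=0000 LS?T → r2=0x68
[2] flags=0000 EQ?F → skip
[3] flags=0000 LT?F → skip
[4] flags=0011 → (cmp)
[5] flags=0011 EQ?F → skip
[6] flags=0011 EQ?F → skip
[7] flags=0011 VC?F → skip
[8] flags=1001 → (cmp)
[9] flags=1001 VS?T → r1=0x45
[10] flags=1001 MI?T → r2=0xa1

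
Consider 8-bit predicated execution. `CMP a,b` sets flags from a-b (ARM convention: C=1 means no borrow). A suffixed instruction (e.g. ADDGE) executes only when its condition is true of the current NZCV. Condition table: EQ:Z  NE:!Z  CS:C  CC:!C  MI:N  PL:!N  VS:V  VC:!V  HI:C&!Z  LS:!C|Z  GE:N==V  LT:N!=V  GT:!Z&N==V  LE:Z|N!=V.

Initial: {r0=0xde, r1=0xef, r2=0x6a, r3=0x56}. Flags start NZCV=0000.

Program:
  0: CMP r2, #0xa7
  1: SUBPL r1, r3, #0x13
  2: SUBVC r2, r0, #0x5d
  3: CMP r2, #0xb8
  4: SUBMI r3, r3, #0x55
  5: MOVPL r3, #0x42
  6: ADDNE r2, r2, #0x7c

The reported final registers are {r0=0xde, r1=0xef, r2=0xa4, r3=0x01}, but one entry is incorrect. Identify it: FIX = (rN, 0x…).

FIX = (r2, 0xe6)

0: ✓ CMP  NZCV=1001
1: · SUBPL
2: · SUBVC
3: ✓ CMP  NZCV=1001
4: ✓ SUBMI  r3←0x01
5: · MOVPL
6: ✓ ADDNE  r2←0xe6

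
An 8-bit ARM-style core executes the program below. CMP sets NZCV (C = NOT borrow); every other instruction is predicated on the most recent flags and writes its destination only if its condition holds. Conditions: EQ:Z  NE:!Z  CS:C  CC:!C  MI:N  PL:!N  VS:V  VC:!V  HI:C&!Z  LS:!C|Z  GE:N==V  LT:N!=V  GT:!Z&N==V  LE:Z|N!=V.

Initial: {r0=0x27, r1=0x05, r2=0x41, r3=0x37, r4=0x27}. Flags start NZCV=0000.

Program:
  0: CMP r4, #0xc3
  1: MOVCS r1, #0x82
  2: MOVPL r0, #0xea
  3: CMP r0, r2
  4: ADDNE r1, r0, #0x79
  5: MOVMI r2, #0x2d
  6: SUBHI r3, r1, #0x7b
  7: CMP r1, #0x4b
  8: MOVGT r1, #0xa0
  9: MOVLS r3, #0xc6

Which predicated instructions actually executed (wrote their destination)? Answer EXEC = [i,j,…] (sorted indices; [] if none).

EXEC = [2,4,5,6,8]

[0] flags=0000 → (cmp)
[1] flags=0000 CS?F → skip
[2] flags=0000 PL?T → r0=0xea
[3] flags=1010 → (cmp)
[4] flags=1010 NE?T → r1=0x63
[5] flags=1010 MI?T → r2=0x2d
[6] flags=1010 HI?T → r3=0xe8
[7] flags=0010 → (cmp)
[8] flags=0010 GT?T → r1=0xa0
[9] flags=0010 LS?F → skip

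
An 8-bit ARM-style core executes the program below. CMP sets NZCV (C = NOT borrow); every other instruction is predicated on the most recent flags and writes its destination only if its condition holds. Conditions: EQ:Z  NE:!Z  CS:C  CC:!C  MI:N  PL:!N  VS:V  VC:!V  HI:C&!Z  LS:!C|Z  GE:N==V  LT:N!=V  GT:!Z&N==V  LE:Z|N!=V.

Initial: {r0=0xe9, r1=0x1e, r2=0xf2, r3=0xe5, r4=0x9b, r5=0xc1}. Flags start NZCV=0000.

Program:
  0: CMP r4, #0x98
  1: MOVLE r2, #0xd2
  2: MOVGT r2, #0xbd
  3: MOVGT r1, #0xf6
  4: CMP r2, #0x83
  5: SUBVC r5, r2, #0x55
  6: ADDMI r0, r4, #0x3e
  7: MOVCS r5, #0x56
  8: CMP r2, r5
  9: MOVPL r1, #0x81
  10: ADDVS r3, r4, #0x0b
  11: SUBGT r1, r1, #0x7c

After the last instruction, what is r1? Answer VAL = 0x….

0: ✓ CMP  NZCV=0010
1: · MOVLE
2: ✓ MOVGT  r2←0xbd
3: ✓ MOVGT  r1←0xf6
4: ✓ CMP  NZCV=0010
5: ✓ SUBVC  r5←0x68
6: · ADDMI
7: ✓ MOVCS  r5←0x56
8: ✓ CMP  NZCV=0011
9: ✓ MOVPL  r1←0x81
10: ✓ ADDVS  r3←0xa6
11: · SUBGT

VAL = 0x81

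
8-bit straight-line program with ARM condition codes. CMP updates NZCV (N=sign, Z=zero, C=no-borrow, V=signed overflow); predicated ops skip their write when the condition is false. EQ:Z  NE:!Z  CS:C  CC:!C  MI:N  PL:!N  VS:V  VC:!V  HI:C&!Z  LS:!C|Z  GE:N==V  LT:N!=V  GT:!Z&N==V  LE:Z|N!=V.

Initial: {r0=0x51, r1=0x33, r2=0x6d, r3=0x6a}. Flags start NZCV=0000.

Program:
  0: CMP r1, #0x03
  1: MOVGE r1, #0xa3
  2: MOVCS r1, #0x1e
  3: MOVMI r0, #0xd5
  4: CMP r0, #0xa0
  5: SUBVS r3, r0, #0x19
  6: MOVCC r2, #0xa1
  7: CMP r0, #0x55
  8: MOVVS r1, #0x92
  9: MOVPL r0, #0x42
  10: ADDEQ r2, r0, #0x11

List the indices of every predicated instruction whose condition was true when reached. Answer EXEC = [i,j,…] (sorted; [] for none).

EXEC = [1,2,5,6]

[0] flags=0010 → (cmp)
[1] flags=0010 GE?T → r1=0xa3
[2] flags=0010 CS?T → r1=0x1e
[3] flags=0010 MI?F → skip
[4] flags=1001 → (cmp)
[5] flags=1001 VS?T → r3=0x38
[6] flags=1001 CC?T → r2=0xa1
[7] flags=1000 → (cmp)
[8] flags=1000 VS?F → skip
[9] flags=1000 PL?F → skip
[10] flags=1000 EQ?F → skip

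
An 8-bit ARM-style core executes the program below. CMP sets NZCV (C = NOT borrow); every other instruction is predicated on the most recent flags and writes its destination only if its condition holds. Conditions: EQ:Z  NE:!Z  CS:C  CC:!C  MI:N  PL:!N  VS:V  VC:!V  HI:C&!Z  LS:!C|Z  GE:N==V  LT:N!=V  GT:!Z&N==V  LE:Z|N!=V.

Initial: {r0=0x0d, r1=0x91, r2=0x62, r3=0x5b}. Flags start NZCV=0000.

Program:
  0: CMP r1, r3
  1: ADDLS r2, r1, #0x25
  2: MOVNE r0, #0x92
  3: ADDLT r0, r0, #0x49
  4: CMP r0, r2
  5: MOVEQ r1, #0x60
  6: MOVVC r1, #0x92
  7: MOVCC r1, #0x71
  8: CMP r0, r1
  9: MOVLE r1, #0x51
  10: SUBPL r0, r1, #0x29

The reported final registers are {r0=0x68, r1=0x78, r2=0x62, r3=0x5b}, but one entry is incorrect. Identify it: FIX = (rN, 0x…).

[0] flags=0011 → (cmp)
[1] flags=0011 LS?F → skip
[2] flags=0011 NE?T → r0=0x92
[3] flags=0011 LT?T → r0=0xdb
[4] flags=0011 → (cmp)
[5] flags=0011 EQ?F → skip
[6] flags=0011 VC?F → skip
[7] flags=0011 CC?F → skip
[8] flags=0010 → (cmp)
[9] flags=0010 LE?F → skip
[10] flags=0010 PL?T → r0=0x68

FIX = (r1, 0x91)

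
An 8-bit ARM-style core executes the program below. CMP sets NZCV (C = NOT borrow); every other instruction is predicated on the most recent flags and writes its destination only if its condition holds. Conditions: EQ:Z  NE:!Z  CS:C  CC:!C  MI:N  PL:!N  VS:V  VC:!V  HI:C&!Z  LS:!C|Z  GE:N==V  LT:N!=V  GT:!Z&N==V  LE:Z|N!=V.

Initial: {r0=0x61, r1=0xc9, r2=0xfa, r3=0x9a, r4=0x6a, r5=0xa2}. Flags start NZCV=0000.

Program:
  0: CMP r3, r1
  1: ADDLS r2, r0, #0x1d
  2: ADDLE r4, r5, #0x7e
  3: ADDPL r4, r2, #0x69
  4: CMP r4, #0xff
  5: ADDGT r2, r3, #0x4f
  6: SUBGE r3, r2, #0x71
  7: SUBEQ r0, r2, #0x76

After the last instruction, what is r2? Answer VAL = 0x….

VAL = 0xe9

0: ✓ CMP  NZCV=1000
1: ✓ ADDLS  r2←0x7e
2: ✓ ADDLE  r4←0x20
3: · ADDPL
4: ✓ CMP  NZCV=0000
5: ✓ ADDGT  r2←0xe9
6: ✓ SUBGE  r3←0x78
7: · SUBEQ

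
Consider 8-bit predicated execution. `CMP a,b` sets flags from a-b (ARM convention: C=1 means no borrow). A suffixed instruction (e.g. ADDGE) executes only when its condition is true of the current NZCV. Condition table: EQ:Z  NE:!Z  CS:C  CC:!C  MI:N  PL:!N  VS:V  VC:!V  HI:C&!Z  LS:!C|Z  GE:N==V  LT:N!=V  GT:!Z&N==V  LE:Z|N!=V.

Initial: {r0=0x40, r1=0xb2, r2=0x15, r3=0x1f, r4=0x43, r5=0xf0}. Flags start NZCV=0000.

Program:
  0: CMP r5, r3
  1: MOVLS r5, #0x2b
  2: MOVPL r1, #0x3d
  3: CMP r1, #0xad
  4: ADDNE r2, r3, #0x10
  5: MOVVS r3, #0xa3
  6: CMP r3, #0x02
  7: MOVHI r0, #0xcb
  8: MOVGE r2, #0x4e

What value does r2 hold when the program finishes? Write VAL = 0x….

0: ✓ CMP  NZCV=1010
1: · MOVLS
2: · MOVPL
3: ✓ CMP  NZCV=0010
4: ✓ ADDNE  r2←0x2f
5: · MOVVS
6: ✓ CMP  NZCV=0010
7: ✓ MOVHI  r0←0xcb
8: ✓ MOVGE  r2←0x4e

VAL = 0x4e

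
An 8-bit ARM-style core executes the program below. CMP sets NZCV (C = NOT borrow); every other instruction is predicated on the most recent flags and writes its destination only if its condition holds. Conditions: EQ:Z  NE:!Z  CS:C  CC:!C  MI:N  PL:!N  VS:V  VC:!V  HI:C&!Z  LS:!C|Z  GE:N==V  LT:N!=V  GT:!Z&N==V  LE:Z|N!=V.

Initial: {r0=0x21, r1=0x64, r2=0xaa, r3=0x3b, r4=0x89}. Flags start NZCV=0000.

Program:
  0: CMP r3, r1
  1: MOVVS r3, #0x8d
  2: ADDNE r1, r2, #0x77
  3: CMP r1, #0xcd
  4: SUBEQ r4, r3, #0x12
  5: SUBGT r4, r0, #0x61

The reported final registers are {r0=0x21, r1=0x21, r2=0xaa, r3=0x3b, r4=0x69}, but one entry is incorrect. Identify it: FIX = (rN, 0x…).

FIX = (r4, 0xc0)

[0] flags=1000 → (cmp)
[1] flags=1000 VS?F → skip
[2] flags=1000 NE?T → r1=0x21
[3] flags=0000 → (cmp)
[4] flags=0000 EQ?F → skip
[5] flags=0000 GT?T → r4=0xc0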